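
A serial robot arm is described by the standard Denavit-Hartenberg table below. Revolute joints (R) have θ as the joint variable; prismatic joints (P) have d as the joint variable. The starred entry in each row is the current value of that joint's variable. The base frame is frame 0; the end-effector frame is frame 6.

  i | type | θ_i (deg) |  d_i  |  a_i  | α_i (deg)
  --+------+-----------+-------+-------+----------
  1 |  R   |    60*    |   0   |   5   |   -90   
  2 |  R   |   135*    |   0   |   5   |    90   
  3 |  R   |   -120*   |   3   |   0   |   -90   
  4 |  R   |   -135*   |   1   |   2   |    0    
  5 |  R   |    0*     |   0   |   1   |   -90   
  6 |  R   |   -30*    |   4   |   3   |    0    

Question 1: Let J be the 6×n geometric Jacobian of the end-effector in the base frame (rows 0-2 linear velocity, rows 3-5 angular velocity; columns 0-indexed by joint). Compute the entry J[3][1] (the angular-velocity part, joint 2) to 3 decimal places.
-0.866

axis z_1 = (-0.8660,0.5000,0.0000); lever o_n−o_1 = (0.9622,1.1238,-12.3863)
cross product → J_v[:, 1] = (-6.1932,-10.7269,-1.4544)
J_ω[:, 1] = z_1
entry J[3][1] = -0.8660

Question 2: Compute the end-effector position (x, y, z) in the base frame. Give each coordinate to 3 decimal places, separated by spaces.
3.462 5.454 -12.386

after link 1: o_1 = (2.5000, 4.3301, 0.0000)
after link 2: o_2 = (0.7322, 1.2683, -3.5355)
after link 3: o_3 = (1.7929, 3.1054, -5.6569)
after link 4: o_4 = (1.1091, 3.3704, -7.7692)
after link 5: o_5 = (0.7037, 3.8931, -8.5192)
after link 6: o_6 = (3.4622, 5.4540, -12.3863)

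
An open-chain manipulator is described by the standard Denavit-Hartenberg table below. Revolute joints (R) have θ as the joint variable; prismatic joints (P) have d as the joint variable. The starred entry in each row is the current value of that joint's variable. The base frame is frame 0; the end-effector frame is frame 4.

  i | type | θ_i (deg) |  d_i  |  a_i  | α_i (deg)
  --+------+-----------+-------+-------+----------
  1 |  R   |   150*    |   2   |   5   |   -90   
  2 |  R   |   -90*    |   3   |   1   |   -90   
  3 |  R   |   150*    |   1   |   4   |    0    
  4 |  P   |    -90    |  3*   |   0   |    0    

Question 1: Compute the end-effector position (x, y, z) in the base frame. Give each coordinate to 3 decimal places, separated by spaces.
after link 1: o_1 = (-4.3301, 2.5000, 2.0000)
after link 2: o_2 = (-5.8301, -0.0981, 3.0000)
after link 3: o_3 = (-5.6962, 2.1340, -0.4641)
after link 4: o_4 = (-8.2942, 3.6340, -0.4641)

-8.294 3.634 -0.464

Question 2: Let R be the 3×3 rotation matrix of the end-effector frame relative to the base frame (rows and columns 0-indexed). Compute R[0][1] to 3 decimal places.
0.250

End-effector y-axis (col 1 of R) = (0.2500,0.4330,-0.8660)
R[0][1] = 0.2500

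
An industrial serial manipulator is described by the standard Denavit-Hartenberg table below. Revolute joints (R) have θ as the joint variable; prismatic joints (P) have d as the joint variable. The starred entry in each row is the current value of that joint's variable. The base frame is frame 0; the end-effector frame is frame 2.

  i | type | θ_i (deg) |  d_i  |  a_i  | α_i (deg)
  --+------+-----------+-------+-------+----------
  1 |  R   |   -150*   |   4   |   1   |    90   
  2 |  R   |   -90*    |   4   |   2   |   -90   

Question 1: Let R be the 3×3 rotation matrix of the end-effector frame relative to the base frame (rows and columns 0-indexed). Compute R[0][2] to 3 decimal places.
-0.866

End-effector z-axis (col 2 of R) = (-0.8660,-0.5000,0.0000)
R[0][2] = -0.8660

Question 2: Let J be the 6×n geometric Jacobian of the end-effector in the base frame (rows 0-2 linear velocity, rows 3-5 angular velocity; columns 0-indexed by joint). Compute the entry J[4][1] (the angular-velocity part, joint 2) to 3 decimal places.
axis z_1 = (-0.5000,0.8660,0.0000); lever o_n−o_1 = (-2.0000,3.4641,-2.0000)
cross product → J_v[:, 1] = (-1.7321,-1.0000,0.0000)
J_ω[:, 1] = z_1
entry J[4][1] = 0.8660

0.866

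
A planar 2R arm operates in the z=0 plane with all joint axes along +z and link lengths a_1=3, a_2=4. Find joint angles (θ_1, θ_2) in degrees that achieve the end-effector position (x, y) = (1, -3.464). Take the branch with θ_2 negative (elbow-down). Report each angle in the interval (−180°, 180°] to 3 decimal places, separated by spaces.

0.002 -120.002

cos θ_2 = (12.9993−3²−4²)/(2·3·4) = -0.5000; θ_2 = -120.0019° (elbow-down)
β = atan2(-3.4640,1.0000) = -73.8974°; ψ = atan2(-3.4640,0.9999) = -73.8994°
θ_1 = β − ψ = 0.0019°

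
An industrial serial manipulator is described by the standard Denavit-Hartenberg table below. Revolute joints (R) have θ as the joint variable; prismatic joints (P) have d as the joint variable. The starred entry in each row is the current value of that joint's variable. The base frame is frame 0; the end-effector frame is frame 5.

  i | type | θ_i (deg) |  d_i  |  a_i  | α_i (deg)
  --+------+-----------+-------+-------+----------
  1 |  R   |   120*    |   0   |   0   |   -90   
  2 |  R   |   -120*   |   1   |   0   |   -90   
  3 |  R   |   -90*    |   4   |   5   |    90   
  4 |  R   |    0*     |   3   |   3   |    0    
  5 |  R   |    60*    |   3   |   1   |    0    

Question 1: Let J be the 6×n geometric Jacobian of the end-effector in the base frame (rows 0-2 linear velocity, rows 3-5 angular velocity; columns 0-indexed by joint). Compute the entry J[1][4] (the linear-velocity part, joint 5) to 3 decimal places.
axis z_4 = (-0.2500,0.4330,-0.8660); lever o_n−o_4 = (-1.5580,1.6986,-2.1651)
cross product → J_v[:, 4] = (0.5335,0.8080,0.2500)
J_ω[:, 4] = z_4
entry J[1][4] = 0.8080

0.808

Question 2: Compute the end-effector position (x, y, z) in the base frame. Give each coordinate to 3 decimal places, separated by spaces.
after link 1: o_1 = (0.0000, 0.0000, 0.0000)
after link 2: o_2 = (-0.8660, -0.5000, 0.0000)
after link 3: o_3 = (-6.9282, 0.0000, 2.0000)
after link 4: o_4 = (-10.2763, -0.2010, -0.5981)
after link 5: o_5 = (-11.8343, 1.4976, -2.7631)

-11.834 1.498 -2.763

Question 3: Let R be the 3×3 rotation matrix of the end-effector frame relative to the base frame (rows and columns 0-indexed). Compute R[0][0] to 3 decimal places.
-0.808

End-effector x-axis (col 0 of R) = (-0.8080,0.3995,0.4330)
R[0][0] = -0.8080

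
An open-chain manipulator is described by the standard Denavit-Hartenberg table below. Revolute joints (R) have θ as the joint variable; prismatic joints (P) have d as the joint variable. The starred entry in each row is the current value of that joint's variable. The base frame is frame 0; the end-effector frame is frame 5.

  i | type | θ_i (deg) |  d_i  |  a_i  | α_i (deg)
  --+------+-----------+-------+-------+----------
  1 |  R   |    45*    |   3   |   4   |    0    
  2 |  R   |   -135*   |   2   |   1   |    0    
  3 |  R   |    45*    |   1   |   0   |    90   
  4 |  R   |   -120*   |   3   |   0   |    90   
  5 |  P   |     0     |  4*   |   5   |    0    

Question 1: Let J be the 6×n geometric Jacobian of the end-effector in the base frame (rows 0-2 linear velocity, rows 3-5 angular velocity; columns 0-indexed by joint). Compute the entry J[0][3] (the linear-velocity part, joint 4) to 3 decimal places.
1.648

axis z_3 = (-0.7071,-0.7071,0.0000); lever o_n−o_3 = (-6.3386,2.0959,-2.3301)
cross product → J_v[:, 3] = (1.6476,-1.6476,-5.9641)
J_ω[:, 3] = z_3
entry J[0][3] = 1.6476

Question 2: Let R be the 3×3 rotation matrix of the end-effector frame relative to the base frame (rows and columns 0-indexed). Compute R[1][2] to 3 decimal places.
0.612

End-effector z-axis (col 2 of R) = (-0.6124,0.6124,0.5000)
R[1][2] = 0.6124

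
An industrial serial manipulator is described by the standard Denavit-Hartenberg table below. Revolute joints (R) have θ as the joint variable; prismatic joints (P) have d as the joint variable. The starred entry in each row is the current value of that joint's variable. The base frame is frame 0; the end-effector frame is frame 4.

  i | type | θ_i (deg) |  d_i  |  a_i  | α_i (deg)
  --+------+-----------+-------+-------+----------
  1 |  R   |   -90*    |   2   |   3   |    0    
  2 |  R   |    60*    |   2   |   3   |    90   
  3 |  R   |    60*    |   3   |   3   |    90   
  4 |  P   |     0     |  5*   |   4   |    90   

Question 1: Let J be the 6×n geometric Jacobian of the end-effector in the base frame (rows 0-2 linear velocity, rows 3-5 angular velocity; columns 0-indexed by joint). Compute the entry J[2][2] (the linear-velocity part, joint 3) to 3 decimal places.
7.830

axis z_2 = (-0.5000,-0.8660,0.0000); lever o_n−o_2 = (5.2811,-6.5131,3.5622)
cross product → J_v[:, 2] = (-3.0849,1.7811,7.8301)
J_ω[:, 2] = z_2
entry J[2][2] = 7.8301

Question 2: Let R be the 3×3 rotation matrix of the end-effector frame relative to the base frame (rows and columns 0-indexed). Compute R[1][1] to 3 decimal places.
End-effector y-axis (col 1 of R) = (0.7500,-0.4330,-0.5000)
R[1][1] = -0.4330

-0.433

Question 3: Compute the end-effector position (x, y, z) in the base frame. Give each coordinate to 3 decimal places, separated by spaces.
after link 1: o_1 = (0.0000, -3.0000, 2.0000)
after link 2: o_2 = (2.5981, -4.5000, 4.0000)
after link 3: o_3 = (2.3971, -7.8481, 6.5981)
after link 4: o_4 = (7.8792, -11.0131, 7.5622)

7.879 -11.013 7.562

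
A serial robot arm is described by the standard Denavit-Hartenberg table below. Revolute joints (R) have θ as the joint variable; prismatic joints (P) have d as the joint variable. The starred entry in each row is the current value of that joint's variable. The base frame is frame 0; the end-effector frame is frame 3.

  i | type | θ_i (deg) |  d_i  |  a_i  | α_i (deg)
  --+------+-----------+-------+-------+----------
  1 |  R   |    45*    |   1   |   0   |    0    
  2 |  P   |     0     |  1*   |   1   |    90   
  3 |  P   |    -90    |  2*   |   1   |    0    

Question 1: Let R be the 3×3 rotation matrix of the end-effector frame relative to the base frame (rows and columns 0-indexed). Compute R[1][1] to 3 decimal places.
0.707

End-effector y-axis (col 1 of R) = (0.7071,0.7071,0.0000)
R[1][1] = 0.7071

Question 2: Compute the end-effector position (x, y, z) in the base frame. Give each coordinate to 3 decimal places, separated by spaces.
2.121 -0.707 1.000

after link 1: o_1 = (0.0000, 0.0000, 1.0000)
after link 2: o_2 = (0.7071, 0.7071, 2.0000)
after link 3: o_3 = (2.1213, -0.7071, 1.0000)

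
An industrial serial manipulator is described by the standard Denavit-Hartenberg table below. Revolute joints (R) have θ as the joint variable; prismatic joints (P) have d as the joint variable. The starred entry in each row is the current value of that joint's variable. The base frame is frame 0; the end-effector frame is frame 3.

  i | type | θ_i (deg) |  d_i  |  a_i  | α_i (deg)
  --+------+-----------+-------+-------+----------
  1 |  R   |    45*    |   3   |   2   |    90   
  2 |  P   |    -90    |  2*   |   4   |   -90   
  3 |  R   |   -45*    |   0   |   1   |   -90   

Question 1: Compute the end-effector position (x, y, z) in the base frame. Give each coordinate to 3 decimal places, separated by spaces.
3.328 -0.500 -1.707

after link 1: o_1 = (1.4142, 1.4142, 3.0000)
after link 2: o_2 = (2.8284, -0.0000, -1.0000)
after link 3: o_3 = (3.3284, -0.5000, -1.7071)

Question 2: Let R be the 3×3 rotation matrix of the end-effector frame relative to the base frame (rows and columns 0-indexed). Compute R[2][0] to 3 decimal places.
End-effector x-axis (col 0 of R) = (0.5000,-0.5000,-0.7071)
R[2][0] = -0.7071

-0.707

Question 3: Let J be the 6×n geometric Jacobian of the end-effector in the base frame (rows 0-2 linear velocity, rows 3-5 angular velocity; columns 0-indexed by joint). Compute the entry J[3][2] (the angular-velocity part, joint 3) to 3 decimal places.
0.707

axis z_2 = (0.7071,0.7071,0.0000); lever o_n−o_2 = (0.5000,-0.5000,-0.7071)
cross product → J_v[:, 2] = (-0.5000,0.5000,-0.7071)
J_ω[:, 2] = z_2
entry J[3][2] = 0.7071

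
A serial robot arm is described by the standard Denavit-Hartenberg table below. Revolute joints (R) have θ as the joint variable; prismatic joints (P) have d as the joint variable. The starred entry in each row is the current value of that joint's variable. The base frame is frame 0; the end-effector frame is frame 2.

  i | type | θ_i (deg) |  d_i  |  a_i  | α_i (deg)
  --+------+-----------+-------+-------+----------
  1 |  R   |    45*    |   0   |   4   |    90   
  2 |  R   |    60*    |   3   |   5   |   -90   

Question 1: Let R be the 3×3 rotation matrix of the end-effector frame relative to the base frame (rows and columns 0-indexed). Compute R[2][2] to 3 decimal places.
0.500

End-effector z-axis (col 2 of R) = (-0.6124,-0.6124,0.5000)
R[2][2] = 0.5000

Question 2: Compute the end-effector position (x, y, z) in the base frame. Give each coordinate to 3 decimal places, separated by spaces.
6.718 2.475 4.330

after link 1: o_1 = (2.8284, 2.8284, 0.0000)
after link 2: o_2 = (6.7175, 2.4749, 4.3301)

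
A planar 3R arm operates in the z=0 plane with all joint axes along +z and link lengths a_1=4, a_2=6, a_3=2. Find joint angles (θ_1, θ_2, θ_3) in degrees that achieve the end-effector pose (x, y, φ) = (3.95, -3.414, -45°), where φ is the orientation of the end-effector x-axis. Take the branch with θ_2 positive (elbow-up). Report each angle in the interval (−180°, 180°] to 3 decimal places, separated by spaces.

-150.003 150.003 -45.000

wrist centre = target − a_3·(cos φ, sin φ) = (2.5358, -1.9998)
cos θ_2 = (10.4294−4²−6²)/(2·4·6) = -0.8661; θ_2 = 150.0034° (elbow-up)
β = atan2(-1.9998,2.5358) = -38.2602°; ψ = atan2(2.9997,-1.1963) = 111.7430°
θ_1 = β − ψ = -150.0032°
θ_3 = φ − θ_1 − θ_2 = -45.0002° (wrapped to (-180°,180°])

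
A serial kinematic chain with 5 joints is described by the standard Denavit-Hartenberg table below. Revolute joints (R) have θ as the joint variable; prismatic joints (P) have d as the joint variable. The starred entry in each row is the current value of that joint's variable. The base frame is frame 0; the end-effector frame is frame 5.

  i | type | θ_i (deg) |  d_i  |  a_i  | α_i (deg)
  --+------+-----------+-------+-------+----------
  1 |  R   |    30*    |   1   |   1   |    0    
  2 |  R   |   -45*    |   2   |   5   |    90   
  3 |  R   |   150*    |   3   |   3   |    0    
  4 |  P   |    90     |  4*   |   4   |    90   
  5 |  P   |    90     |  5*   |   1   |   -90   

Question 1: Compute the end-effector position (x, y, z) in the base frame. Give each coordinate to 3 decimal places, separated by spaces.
after link 1: o_1 = (0.8660, 0.5000, 1.0000)
after link 2: o_2 = (5.6957, -0.7941, 3.0000)
after link 3: o_3 = (2.4096, -3.0194, 4.5000)
after link 4: o_4 = (-0.5575, -6.3655, 1.0359)
after link 5: o_5 = (-4.9989, -6.2107, 3.5359)

-4.999 -6.211 3.536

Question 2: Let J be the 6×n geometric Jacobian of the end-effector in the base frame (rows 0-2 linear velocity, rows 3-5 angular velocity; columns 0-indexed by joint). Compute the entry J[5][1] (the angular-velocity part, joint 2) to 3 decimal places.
1.000

axis z_1 = (0.0000,0.0000,1.0000); lever o_n−o_1 = (-5.8649,-6.7107,2.5359)
cross product → J_v[:, 1] = (6.7107,-5.8649,0.0000)
J_ω[:, 1] = z_1
entry J[5][1] = 1.0000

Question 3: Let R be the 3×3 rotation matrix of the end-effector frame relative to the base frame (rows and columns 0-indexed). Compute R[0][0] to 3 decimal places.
End-effector x-axis (col 0 of R) = (-0.2588,-0.9659,-0.0000)
R[0][0] = -0.2588

-0.259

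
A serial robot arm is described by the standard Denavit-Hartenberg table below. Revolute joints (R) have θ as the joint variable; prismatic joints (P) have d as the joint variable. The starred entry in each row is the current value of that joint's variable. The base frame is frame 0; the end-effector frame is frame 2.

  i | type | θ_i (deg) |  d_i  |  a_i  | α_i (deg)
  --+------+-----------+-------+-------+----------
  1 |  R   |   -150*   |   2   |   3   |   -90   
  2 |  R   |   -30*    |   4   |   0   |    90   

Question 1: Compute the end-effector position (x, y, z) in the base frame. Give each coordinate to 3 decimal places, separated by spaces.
-0.598 -4.964 2.000

after link 1: o_1 = (-2.5981, -1.5000, 2.0000)
after link 2: o_2 = (-0.5981, -4.9641, 2.0000)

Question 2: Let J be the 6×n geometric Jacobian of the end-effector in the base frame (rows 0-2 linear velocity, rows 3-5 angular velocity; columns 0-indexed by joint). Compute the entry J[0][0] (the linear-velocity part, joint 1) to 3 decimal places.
axis z_0 = ẑ; lever o_n−o_0 = (-0.5981,-4.9641,2.0000)
cross product → J_v[:, 0] = (4.9641,-0.5981,0.0000)
J_ω[:, 0] = z_0
entry J[0][0] = 4.9641

4.964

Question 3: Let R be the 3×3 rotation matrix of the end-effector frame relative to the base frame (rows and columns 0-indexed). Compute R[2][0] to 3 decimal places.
0.500

End-effector x-axis (col 0 of R) = (-0.7500,-0.4330,0.5000)
R[2][0] = 0.5000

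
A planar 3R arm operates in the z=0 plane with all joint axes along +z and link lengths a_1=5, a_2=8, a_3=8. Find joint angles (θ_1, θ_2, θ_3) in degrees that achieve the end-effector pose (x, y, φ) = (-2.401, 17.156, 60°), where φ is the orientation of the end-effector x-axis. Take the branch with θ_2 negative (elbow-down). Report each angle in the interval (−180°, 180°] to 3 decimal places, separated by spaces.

wrist centre = target − a_3·(cos φ, sin φ) = (-6.4010, 10.2278)
cos θ_2 = (145.5806−5²−8²)/(2·5·8) = 0.7073; θ_2 = -44.9878° (elbow-down)
β = atan2(10.2278,-6.4010) = 122.0401°; ψ = atan2(-5.6556,10.6581) = -27.9524°
θ_1 = β − ψ = 149.9925°
θ_3 = φ − θ_1 − θ_2 = -45.0048° (wrapped to (-180°,180°])

149.993 -44.988 -45.005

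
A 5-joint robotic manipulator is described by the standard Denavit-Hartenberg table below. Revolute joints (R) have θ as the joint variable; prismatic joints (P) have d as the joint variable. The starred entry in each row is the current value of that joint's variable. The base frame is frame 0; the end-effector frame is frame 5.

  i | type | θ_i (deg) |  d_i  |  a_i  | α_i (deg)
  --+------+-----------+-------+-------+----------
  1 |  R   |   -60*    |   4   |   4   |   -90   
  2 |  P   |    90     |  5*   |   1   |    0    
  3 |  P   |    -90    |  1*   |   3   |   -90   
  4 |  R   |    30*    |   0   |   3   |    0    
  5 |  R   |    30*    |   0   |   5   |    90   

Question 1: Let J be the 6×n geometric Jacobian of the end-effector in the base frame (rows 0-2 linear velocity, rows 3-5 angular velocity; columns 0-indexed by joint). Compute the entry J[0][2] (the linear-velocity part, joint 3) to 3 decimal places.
0.866

prismatic axis z_2 = (0.8660,0.5000,0.0000)
J_v[:, 2] = z_2; J_ω[:, 2] = (0,0,0)
entry J[0][2] = 0.8660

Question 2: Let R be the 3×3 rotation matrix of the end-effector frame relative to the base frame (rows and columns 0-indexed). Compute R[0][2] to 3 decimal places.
0.866

End-effector z-axis (col 2 of R) = (0.8660,-0.5000,0.0000)
R[0][2] = 0.8660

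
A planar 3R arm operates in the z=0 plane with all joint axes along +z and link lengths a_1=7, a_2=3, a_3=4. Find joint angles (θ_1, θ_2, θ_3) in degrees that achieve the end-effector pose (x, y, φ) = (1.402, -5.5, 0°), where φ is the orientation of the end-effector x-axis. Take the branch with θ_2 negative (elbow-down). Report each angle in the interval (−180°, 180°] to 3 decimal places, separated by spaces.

-89.999 -120.001 -150.000

wrist centre = target − a_3·(cos φ, sin φ) = (-2.5980, -5.5000)
cos θ_2 = (36.9996−7²−3²)/(2·7·3) = -0.5000; θ_2 = -120.0006° (elbow-down)
β = atan2(-5.5000,-2.5980) = -115.2843°; ψ = atan2(-2.5981,5.5000) = -25.2850°
θ_1 = β − ψ = -89.9994°
θ_3 = φ − θ_1 − θ_2 = -150.0000° (wrapped to (-180°,180°])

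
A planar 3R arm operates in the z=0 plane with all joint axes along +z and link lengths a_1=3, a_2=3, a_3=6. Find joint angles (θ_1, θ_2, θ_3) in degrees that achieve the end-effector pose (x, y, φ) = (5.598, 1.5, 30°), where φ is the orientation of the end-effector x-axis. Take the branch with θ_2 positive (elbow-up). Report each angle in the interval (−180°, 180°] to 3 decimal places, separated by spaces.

wrist centre = target − a_3·(cos φ, sin φ) = (0.4018, -1.5000)
cos θ_2 = (2.4115−3²−3²)/(2·3·3) = -0.8660; θ_2 = 150.0004° (elbow-up)
β = atan2(-1.5000,0.4018) = -75.0027°; ψ = atan2(1.5000,0.4019) = 75.0002°
θ_1 = β − ψ = -150.0029°
θ_3 = φ − θ_1 − θ_2 = 30.0025° (wrapped to (-180°,180°])

-150.003 150.000 30.003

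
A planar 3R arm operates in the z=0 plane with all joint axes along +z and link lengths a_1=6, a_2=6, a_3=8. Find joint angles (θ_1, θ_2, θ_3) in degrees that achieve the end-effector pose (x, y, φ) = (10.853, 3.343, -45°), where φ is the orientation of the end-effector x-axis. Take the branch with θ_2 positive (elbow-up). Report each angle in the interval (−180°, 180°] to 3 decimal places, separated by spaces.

wrist centre = target − a_3·(cos φ, sin φ) = (5.1961, 8.9999)
cos θ_2 = (107.9973−6²−6²)/(2·6·6) = 0.5000; θ_2 = 60.0025° (elbow-up)
β = atan2(8.9999,5.1961) = 59.9996°; ψ = atan2(5.1963,8.9998) = 30.0012°
θ_1 = β − ψ = 29.9984°
θ_3 = φ − θ_1 − θ_2 = -135.0009° (wrapped to (-180°,180°])

29.998 60.002 -135.001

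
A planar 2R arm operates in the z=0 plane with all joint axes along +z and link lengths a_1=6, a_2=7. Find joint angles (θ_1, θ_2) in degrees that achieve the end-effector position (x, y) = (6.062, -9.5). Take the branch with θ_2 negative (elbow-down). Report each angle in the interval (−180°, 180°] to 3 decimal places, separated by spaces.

-24.914 -60.002

cos θ_2 = (126.9978−6²−7²)/(2·6·7) = 0.5000; θ_2 = -60.0017° (elbow-down)
β = atan2(-9.5000,6.0620) = -57.4578°; ψ = atan2(-6.0623,9.4998) = -32.5439°
θ_1 = β − ψ = -24.9140°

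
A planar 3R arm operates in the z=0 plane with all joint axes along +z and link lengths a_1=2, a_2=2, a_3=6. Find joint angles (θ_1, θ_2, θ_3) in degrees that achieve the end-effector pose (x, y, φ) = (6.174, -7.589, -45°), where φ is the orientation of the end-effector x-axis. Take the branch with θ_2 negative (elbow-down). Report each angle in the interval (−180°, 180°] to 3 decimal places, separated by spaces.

-45.009 -29.999 30.008

wrist centre = target − a_3·(cos φ, sin φ) = (1.9314, -3.3464)
cos θ_2 = (14.9283−2²−2²)/(2·2·2) = 0.8660; θ_2 = -29.9991° (elbow-down)
β = atan2(-3.3464,1.9314) = -60.0085°; ψ = atan2(-1.0000,3.7321) = -14.9995°
θ_1 = β − ψ = -45.0090°
θ_3 = φ − θ_1 − θ_2 = 30.0080° (wrapped to (-180°,180°])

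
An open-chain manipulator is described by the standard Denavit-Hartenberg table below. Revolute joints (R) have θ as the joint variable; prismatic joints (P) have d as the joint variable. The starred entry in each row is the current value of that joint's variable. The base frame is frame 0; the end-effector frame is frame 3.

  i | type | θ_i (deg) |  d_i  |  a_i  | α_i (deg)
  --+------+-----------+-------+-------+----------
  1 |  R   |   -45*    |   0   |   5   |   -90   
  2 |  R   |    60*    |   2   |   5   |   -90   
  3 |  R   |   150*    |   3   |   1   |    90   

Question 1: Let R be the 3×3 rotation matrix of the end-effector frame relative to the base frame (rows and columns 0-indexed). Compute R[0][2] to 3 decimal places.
-0.436

End-effector z-axis (col 2 of R) = (-0.4356,-0.7891,-0.4330)
R[0][2] = -0.4356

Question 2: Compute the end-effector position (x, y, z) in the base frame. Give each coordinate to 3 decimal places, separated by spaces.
after link 1: o_1 = (3.5355, -3.5355, 0.0000)
after link 2: o_2 = (6.7175, -3.8891, -4.3301)
after link 3: o_3 = (4.2207, -2.0993, -5.0801)

4.221 -2.099 -5.080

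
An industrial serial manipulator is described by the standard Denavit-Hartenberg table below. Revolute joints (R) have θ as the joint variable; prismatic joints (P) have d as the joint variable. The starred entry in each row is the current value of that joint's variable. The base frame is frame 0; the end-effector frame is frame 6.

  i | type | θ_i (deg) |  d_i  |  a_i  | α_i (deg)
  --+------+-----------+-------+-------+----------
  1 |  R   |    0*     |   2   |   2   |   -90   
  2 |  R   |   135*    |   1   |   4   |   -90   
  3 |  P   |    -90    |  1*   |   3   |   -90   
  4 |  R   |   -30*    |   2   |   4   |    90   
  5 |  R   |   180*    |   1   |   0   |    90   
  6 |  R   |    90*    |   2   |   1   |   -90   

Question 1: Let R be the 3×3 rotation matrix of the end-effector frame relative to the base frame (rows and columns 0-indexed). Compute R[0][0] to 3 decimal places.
End-effector x-axis (col 0 of R) = (-0.6124,-0.5000,0.6124)
R[0][0] = -0.6124

-0.612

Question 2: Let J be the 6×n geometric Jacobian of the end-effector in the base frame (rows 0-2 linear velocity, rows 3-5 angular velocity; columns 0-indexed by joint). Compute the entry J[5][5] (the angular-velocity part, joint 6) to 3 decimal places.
axis z_5 = (-0.7071,0.0000,-0.7071); lever o_n−o_5 = (-2.0266,-0.5000,-0.8018)
cross product → J_v[:, 5] = (-0.3536,0.8660,0.3536)
J_ω[:, 5] = z_5
entry J[5][5] = -0.7071

-0.707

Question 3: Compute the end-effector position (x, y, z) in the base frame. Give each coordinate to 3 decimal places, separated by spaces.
-7.003 6.464 -0.311

after link 1: o_1 = (2.0000, 0.0000, 2.0000)
after link 2: o_2 = (-0.8284, 1.0000, -0.8284)
after link 3: o_3 = (-1.5355, 4.0000, -0.1213)
after link 4: o_4 = (-4.3640, 7.4641, -0.1213)
after link 5: o_5 = (-4.9763, 6.9641, 0.4911)
after link 6: o_6 = (-7.0029, 6.4641, -0.3108)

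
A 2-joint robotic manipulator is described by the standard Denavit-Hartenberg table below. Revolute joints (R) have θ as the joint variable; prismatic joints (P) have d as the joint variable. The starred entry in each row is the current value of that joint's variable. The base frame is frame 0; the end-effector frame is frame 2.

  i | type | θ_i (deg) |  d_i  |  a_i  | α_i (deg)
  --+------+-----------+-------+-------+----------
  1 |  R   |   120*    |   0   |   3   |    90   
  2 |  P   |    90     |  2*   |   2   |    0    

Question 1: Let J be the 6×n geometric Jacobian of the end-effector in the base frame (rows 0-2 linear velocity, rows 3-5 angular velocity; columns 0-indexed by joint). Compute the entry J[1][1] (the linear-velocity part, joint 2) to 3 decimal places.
0.500

prismatic axis z_1 = (0.8660,0.5000,0.0000)
J_v[:, 1] = z_1; J_ω[:, 1] = (0,0,0)
entry J[1][1] = 0.5000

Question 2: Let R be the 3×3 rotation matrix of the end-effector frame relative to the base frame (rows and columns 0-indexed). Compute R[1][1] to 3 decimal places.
-0.866

End-effector y-axis (col 1 of R) = (0.5000,-0.8660,0.0000)
R[1][1] = -0.8660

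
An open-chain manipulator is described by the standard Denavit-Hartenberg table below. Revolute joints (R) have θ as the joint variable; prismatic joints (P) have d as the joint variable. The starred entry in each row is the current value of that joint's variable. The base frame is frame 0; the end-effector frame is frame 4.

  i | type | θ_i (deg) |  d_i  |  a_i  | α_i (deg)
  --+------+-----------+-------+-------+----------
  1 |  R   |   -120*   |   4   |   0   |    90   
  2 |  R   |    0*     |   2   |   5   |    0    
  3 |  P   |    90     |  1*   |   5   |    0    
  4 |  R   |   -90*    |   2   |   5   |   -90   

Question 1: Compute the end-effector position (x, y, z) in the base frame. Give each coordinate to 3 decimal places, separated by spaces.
after link 1: o_1 = (0.0000, 0.0000, 4.0000)
after link 2: o_2 = (-4.2321, -3.3301, 4.0000)
after link 3: o_3 = (-5.0981, -2.8301, 9.0000)
after link 4: o_4 = (-9.3301, -6.1603, 9.0000)

-9.330 -6.160 9.000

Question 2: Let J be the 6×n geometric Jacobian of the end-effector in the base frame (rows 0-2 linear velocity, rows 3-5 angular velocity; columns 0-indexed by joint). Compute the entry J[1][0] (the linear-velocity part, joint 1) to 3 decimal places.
axis z_0 = ẑ; lever o_n−o_0 = (-9.3301,-6.1603,9.0000)
cross product → J_v[:, 0] = (6.1603,-9.3301,0.0000)
J_ω[:, 0] = z_0
entry J[1][0] = -9.3301

-9.330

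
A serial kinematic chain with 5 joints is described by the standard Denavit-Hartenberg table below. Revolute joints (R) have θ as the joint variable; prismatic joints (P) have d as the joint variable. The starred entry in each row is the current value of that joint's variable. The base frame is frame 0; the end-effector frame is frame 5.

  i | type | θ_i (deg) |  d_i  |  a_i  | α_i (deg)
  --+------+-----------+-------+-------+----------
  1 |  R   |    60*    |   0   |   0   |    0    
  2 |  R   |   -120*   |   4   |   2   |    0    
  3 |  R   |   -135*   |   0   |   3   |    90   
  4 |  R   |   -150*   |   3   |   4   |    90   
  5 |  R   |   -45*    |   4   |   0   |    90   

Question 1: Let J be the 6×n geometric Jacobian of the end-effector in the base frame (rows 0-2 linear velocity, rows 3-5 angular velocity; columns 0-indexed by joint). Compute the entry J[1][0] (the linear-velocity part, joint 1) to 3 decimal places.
4.157

axis z_0 = ẑ; lever o_n−o_0 = (4.1566,0.5280,5.4641)
cross product → J_v[:, 0] = (-0.5280,4.1566,0.0000)
J_ω[:, 0] = z_0
entry J[1][0] = 4.1566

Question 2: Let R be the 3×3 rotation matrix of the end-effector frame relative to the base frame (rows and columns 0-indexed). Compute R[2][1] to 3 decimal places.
End-effector y-axis (col 1 of R) = (0.4830,-0.1294,0.8660)
R[2][1] = 0.8660

0.866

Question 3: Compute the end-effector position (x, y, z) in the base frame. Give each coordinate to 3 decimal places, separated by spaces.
after link 1: o_1 = (0.0000, 0.0000, 0.0000)
after link 2: o_2 = (1.0000, -1.7321, 4.0000)
after link 3: o_3 = (-1.8978, -0.9556, 4.0000)
after link 4: o_4 = (2.2247, 1.0456, 2.0000)
after link 5: o_5 = (4.1566, 0.5280, 5.4641)

4.157 0.528 5.464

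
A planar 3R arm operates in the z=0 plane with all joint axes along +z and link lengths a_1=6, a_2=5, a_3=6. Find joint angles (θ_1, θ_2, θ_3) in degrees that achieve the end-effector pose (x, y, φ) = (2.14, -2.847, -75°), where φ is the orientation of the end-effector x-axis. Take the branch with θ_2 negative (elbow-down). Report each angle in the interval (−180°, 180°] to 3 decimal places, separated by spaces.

wrist centre = target − a_3·(cos φ, sin φ) = (0.5871, 2.9486)
cos θ_2 = (9.0386−6²−5²)/(2·6·5) = -0.8660; θ_2 = -149.9997° (elbow-down)
β = atan2(2.9486,0.5871) = 78.7391°; ψ = atan2(-2.5000,1.6699) = -56.2591°
θ_1 = β − ψ = 134.9983°
θ_3 = φ − θ_1 − θ_2 = -59.9986° (wrapped to (-180°,180°])

134.998 -150.000 -59.999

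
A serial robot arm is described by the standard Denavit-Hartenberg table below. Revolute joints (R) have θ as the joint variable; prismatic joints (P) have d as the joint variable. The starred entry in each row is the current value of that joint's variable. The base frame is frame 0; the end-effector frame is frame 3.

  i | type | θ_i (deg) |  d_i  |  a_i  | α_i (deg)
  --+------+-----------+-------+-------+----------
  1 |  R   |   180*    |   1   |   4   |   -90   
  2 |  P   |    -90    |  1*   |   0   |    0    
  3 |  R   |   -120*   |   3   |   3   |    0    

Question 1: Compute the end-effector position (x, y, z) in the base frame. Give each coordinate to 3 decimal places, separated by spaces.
-1.402 -4.000 -0.500

after link 1: o_1 = (-4.0000, 0.0000, 1.0000)
after link 2: o_2 = (-4.0000, -1.0000, 1.0000)
after link 3: o_3 = (-1.4019, -4.0000, -0.5000)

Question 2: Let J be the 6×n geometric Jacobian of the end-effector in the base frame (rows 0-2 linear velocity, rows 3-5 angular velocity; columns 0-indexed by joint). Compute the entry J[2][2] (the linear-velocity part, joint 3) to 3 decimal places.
axis z_2 = (-0.0000,-1.0000,0.0000); lever o_n−o_2 = (2.5981,-3.0000,-1.5000)
cross product → J_v[:, 2] = (1.5000,-0.0000,2.5981)
J_ω[:, 2] = z_2
entry J[2][2] = 2.5981

2.598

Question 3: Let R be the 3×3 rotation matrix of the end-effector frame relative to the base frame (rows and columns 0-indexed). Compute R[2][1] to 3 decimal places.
End-effector y-axis (col 1 of R) = (0.5000,-0.0000,0.8660)
R[2][1] = 0.8660

0.866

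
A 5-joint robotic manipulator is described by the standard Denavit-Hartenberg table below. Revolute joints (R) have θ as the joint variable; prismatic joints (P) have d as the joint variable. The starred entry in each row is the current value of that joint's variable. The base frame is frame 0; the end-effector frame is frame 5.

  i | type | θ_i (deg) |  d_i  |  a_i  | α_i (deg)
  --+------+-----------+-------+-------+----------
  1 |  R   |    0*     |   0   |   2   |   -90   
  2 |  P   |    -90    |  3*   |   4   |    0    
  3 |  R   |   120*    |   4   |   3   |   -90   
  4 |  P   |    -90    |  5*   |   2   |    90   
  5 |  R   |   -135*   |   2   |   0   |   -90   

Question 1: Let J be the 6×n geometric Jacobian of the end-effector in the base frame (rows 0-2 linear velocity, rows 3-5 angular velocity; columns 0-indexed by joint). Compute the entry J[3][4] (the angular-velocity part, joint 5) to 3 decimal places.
-0.866

axis z_4 = (-0.8660,0.0000,0.5000); lever o_n−o_4 = (-1.7321,0.0000,1.0000)
cross product → J_v[:, 4] = (0.0000,0.0000,0.0000)
J_ω[:, 4] = z_4
entry J[3][4] = -0.8660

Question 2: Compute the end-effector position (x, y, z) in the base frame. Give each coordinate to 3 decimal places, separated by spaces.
after link 1: o_1 = (2.0000, 0.0000, 0.0000)
after link 2: o_2 = (2.0000, 3.0000, 4.0000)
after link 3: o_3 = (4.5981, 7.0000, 2.5000)
after link 4: o_4 = (2.0981, 9.0000, -1.8301)
after link 5: o_5 = (0.3660, 9.0000, -0.8301)

0.366 9.000 -0.830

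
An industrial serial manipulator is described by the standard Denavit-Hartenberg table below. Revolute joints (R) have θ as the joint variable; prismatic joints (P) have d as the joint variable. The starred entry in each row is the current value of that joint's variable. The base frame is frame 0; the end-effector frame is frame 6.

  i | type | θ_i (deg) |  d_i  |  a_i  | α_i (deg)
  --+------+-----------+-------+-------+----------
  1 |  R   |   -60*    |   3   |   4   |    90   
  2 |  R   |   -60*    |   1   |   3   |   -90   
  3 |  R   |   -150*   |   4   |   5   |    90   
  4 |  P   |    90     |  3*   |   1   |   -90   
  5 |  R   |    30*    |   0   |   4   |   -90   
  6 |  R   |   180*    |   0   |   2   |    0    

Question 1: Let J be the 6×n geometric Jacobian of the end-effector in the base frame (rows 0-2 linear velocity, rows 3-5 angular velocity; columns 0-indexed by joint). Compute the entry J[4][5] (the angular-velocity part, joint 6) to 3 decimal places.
axis z_5 = (-0.7578,-0.1875,-0.6250); lever o_n−o_5 = (-0.1250,1.9486,-0.4330)
cross product → J_v[:, 5] = (1.2990,-0.2500,-1.5000)
J_ω[:, 5] = z_5
entry J[4][5] = -0.1875

-0.188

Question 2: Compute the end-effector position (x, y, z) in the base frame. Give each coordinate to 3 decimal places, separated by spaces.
2.801 -8.388 8.384

after link 1: o_1 = (2.0000, -3.4641, 3.0000)
after link 2: o_2 = (1.8840, -5.2631, 0.4019)
after link 3: o_3 = (0.3684, -7.6381, 6.1519)
after link 4: o_4 = (2.6764, -6.4396, 7.9510)
after link 5: o_5 = (2.9264, -10.3367, 8.8170)
after link 6: o_6 = (2.8014, -8.3881, 8.3840)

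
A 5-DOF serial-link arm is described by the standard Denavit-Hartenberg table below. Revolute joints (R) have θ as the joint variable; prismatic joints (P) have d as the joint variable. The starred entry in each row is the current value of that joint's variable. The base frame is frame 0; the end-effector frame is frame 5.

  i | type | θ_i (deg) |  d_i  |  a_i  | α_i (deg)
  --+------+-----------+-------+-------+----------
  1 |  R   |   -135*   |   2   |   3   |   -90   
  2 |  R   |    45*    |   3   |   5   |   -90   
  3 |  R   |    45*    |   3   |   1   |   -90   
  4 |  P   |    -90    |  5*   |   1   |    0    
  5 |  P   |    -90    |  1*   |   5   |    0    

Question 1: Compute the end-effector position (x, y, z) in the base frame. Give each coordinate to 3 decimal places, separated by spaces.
2.036 -0.207 0.636

after link 1: o_1 = (-2.1213, -2.1213, 2.0000)
after link 2: o_2 = (-2.5000, -6.7426, -1.5355)
after link 3: o_3 = (-1.8536, -5.0962, -4.1569)
after link 4: o_4 = (-2.0858, -0.3284, -2.3640)
after link 5: o_5 = (2.0355, -0.2071, 0.6360)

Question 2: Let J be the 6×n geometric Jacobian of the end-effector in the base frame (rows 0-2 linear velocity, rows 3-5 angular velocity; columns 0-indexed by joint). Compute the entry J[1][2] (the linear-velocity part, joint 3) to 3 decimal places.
axis z_2 = (0.5000,0.5000,-0.7071); lever o_n−o_2 = (4.5355,6.5355,2.1716)
cross product → J_v[:, 2] = (5.7071,-4.2929,1.0000)
J_ω[:, 2] = z_2
entry J[1][2] = -4.2929

-4.293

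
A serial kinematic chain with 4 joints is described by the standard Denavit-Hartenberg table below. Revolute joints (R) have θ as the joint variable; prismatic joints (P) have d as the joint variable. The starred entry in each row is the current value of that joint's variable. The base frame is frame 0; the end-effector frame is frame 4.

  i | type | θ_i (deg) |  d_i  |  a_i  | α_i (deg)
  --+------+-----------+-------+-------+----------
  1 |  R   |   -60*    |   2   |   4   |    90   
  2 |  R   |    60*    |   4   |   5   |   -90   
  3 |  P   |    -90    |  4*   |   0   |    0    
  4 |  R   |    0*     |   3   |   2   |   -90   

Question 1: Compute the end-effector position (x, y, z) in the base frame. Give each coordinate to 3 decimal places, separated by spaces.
after link 1: o_1 = (2.0000, -3.4641, 2.0000)
after link 2: o_2 = (-0.2141, -7.6292, 6.3301)
after link 3: o_3 = (-1.9462, -4.6292, 8.3301)
after link 4: o_4 = (-4.9772, -3.3792, 9.8301)

-4.977 -3.379 9.830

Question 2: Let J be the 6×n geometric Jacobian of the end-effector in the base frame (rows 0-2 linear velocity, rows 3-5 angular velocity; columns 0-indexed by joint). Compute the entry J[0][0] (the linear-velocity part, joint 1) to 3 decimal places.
3.379

axis z_0 = ẑ; lever o_n−o_0 = (-4.9772,-3.3792,9.8301)
cross product → J_v[:, 0] = (3.3792,-4.9772,0.0000)
J_ω[:, 0] = z_0
entry J[0][0] = 3.3792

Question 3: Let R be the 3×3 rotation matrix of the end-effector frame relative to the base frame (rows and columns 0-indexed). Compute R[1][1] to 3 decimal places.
End-effector y-axis (col 1 of R) = (0.4330,-0.7500,-0.5000)
R[1][1] = -0.7500

-0.750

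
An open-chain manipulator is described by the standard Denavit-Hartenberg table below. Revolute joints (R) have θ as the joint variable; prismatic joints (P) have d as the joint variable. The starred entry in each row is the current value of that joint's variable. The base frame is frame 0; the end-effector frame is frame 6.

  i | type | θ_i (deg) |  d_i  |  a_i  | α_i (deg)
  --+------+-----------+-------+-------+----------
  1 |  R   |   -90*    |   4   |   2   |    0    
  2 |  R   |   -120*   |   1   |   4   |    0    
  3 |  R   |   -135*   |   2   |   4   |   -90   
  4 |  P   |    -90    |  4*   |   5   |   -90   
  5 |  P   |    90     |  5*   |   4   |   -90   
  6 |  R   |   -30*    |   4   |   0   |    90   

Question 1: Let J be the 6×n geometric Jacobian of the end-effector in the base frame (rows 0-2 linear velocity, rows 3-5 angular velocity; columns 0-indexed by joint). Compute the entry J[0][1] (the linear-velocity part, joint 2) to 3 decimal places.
axis z_1 = (0.0000,0.0000,1.0000); lever o_n−o_1 = (5.2292,4.3294,4.0000)
cross product → J_v[:, 1] = (-4.3294,5.2292,0.0000)
J_ω[:, 1] = z_1
entry J[0][1] = -4.3294

-4.329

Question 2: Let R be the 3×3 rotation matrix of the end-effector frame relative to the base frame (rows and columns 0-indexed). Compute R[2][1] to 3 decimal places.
End-effector y-axis (col 1 of R) = (-0.0000,-0.0000,-1.0000)
R[2][1] = -1.0000

-1.000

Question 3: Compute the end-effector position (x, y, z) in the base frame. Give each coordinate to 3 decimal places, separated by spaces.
after link 1: o_1 = (0.0000, -2.0000, 4.0000)
after link 2: o_2 = (-3.4641, -0.0000, 5.0000)
after link 3: o_3 = (0.3996, 1.0353, 7.0000)
after link 4: o_4 = (-0.6357, 4.8990, 12.0000)
after link 5: o_5 = (5.2292, 2.3294, 12.0000)
after link 6: o_6 = (5.2292, 2.3294, 8.0000)

5.229 2.329 8.000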